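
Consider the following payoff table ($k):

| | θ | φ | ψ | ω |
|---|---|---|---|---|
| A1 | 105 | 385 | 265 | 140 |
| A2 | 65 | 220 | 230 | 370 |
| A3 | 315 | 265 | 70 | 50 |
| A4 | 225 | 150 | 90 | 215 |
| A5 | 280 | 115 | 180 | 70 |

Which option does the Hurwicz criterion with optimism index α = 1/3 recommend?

A1: 1/3·385 + 2/3·105 = 595/3
A2: 1/3·370 + 2/3·65 = 500/3
A3: 1/3·315 + 2/3·50 = 415/3
A4: 1/3·225 + 2/3·90 = 135
A5: 1/3·280 + 2/3·70 = 140
Highest Hurwicz score = 595/3 → A1.

A1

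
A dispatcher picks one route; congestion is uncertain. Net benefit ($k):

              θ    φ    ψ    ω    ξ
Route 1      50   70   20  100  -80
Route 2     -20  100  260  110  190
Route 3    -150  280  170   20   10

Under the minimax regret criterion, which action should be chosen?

Route 2

Column bests: θ=50, φ=280, ψ=260, ω=110, ξ=190.
Route 1 regrets: 0, 210, 240, 10, 270 → max 270
Route 2 regrets: 70, 180, 0, 0, 0 → max 180
Route 3 regrets: 200, 0, 90, 90, 180 → max 200
Smallest max regret = 180 → Route 2.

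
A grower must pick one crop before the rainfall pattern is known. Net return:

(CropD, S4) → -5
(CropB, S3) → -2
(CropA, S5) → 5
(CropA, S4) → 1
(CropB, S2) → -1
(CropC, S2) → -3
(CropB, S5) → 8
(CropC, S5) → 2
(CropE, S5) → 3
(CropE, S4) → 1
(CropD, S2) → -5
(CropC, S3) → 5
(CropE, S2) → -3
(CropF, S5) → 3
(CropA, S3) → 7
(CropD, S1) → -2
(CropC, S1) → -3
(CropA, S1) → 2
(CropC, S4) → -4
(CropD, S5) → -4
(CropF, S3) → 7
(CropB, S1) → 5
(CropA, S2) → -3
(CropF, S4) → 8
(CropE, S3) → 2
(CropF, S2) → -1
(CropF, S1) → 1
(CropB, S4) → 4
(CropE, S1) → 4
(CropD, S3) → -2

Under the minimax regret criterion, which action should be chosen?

Column bests: S1=5, S2=-1, S3=7, S4=8, S5=8.
CropF regrets: 4, 0, 0, 0, 5 → max 5
CropD regrets: 7, 4, 9, 13, 12 → max 13
CropA regrets: 3, 2, 0, 7, 3 → max 7
CropE regrets: 1, 2, 5, 7, 5 → max 7
CropB regrets: 0, 0, 9, 4, 0 → max 9
CropC regrets: 8, 2, 2, 12, 6 → max 12
Smallest max regret = 5 → CropF.

CropF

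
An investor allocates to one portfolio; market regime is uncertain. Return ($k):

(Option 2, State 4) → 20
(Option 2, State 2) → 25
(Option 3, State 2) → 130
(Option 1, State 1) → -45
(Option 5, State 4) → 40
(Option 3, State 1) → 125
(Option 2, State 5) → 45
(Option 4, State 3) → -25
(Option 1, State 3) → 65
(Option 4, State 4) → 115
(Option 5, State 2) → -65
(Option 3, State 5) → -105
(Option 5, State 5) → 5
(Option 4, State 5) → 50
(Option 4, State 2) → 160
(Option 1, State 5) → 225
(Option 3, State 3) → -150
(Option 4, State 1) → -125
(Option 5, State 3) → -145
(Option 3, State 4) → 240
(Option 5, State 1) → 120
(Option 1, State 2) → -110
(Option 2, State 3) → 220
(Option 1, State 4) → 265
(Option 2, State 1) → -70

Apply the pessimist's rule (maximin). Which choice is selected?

Option 2

Row minima: Option 1=-110, Option 2=-70, Option 3=-150, Option 4=-125, Option 5=-145
Best worst-case = -70 → Option 2.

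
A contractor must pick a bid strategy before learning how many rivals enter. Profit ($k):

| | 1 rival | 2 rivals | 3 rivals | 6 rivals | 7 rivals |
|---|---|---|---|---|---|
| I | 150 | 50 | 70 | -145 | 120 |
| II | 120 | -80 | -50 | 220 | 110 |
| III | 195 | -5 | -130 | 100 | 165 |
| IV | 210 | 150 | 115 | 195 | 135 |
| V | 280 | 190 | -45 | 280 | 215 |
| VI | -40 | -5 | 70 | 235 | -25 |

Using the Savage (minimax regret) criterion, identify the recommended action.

IV

Column bests: 1 rival=280, 2 rivals=190, 3 rivals=115, 6 rivals=280, 7 rivals=215.
I regrets: 130, 140, 45, 425, 95 → max 425
II regrets: 160, 270, 165, 60, 105 → max 270
III regrets: 85, 195, 245, 180, 50 → max 245
IV regrets: 70, 40, 0, 85, 80 → max 85
V regrets: 0, 0, 160, 0, 0 → max 160
VI regrets: 320, 195, 45, 45, 240 → max 320
Smallest max regret = 85 → IV.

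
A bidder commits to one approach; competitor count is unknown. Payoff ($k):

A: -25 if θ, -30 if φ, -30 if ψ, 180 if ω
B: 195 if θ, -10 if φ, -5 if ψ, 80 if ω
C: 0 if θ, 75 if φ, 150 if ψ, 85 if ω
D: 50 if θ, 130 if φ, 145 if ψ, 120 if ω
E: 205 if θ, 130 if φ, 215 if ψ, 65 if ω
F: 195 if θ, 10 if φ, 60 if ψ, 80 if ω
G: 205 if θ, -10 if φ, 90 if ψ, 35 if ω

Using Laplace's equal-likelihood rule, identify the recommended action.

Row averages: A=23.75, B=65, C=77.5, D=111.25, E=153.75, F=86.25, G=80
Highest average = 153.75 → E.

E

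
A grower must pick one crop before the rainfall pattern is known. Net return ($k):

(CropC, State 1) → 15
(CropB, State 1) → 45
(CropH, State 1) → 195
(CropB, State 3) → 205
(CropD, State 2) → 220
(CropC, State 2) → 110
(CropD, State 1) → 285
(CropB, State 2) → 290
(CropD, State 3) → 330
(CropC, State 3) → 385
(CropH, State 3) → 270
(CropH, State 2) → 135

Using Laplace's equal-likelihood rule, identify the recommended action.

Row averages: CropH=200, CropC=170, CropD=835/3, CropB=180
Highest average = 835/3 → CropD.

CropD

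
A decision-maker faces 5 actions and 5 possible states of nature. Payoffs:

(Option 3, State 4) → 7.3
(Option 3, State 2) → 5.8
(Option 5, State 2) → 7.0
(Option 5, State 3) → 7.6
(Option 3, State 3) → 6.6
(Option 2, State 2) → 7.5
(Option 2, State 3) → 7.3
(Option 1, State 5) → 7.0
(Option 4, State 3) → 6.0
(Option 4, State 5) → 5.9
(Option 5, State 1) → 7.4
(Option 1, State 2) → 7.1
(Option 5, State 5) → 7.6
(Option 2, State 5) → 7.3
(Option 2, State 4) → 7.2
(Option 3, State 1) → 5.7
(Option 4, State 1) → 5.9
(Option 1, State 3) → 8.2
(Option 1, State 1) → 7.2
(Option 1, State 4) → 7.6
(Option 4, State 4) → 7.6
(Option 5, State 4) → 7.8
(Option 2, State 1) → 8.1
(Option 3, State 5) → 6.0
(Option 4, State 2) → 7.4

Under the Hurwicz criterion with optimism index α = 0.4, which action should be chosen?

Option 2

Option 1: 0.4·8.2 + 0.6·7.0 = 7.48
Option 2: 0.4·8.1 + 0.6·7.2 = 7.56
Option 3: 0.4·7.3 + 0.6·5.7 = 6.34
Option 4: 0.4·7.6 + 0.6·5.9 = 6.58
Option 5: 0.4·7.8 + 0.6·7.0 = 7.32
Highest Hurwicz score = 7.56 → Option 2.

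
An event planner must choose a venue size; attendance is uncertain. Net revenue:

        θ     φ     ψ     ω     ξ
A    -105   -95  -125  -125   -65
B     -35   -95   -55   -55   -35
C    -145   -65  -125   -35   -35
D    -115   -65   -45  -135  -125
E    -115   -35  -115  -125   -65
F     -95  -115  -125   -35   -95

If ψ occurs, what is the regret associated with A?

80

Best payoff under ψ is -45.
Regret = -45 − (-125) = 80.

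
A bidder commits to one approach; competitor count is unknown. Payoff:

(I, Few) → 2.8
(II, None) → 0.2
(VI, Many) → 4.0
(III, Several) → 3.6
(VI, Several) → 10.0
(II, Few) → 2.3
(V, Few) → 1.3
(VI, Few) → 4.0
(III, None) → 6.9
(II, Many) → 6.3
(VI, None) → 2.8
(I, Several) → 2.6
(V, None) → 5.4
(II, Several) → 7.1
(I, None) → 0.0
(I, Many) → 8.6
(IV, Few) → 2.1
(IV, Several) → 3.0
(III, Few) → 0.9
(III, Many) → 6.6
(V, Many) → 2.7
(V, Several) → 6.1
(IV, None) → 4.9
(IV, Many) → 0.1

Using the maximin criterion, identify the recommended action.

Row minima: I=0.0, II=0.2, III=0.9, IV=0.1, V=1.3, VI=2.8
Best worst-case = 2.8 → VI.

VI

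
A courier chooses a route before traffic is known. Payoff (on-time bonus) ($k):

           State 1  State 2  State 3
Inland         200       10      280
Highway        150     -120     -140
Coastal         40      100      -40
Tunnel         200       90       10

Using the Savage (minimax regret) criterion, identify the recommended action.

Column bests: State 1=200, State 2=100, State 3=280.
Inland regrets: 0, 90, 0 → max 90
Highway regrets: 50, 220, 420 → max 420
Coastal regrets: 160, 0, 320 → max 320
Tunnel regrets: 0, 10, 270 → max 270
Smallest max regret = 90 → Inland.

Inland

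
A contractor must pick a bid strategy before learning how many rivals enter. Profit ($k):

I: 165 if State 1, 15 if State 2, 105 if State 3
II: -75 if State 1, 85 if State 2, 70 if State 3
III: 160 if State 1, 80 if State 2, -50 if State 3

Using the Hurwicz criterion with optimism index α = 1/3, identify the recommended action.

I: 1/3·165 + 2/3·15 = 65
II: 1/3·85 + 2/3·(-75) = -65/3
III: 1/3·160 + 2/3·(-50) = 20
Highest Hurwicz score = 65 → I.

I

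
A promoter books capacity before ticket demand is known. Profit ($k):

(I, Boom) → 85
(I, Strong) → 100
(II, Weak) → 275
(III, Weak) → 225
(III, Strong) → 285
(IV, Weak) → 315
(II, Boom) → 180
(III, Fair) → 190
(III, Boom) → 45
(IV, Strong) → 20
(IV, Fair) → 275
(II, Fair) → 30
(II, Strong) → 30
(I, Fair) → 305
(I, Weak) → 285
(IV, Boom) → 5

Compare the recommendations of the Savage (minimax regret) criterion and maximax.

Column bests: Weak=315, Fair=305, Strong=285, Boom=180.
I regrets: 30, 0, 185, 95 → max 185
II regrets: 40, 275, 255, 0 → max 275
III regrets: 90, 115, 0, 135 → max 135
IV regrets: 0, 30, 265, 175 → max 265
Smallest max regret = 135 → III.
Row maxima: I=305, II=275, III=285, IV=315
Best best-case = 315 → IV.

minimax regret → III; maximax → IV (disagree)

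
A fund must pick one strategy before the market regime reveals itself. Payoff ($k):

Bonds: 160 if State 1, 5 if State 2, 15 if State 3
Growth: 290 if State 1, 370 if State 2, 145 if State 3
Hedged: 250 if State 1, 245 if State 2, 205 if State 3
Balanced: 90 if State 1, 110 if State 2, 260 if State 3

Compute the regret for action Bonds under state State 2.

Best payoff under State 2 is 370.
Regret = 370 − 5 = 365.

365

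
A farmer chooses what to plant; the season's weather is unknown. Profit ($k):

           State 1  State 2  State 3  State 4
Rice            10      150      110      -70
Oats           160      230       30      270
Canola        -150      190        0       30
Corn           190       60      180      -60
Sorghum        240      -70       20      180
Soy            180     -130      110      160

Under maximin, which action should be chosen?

Oats

Row minima: Rice=-70, Oats=30, Canola=-150, Corn=-60, Sorghum=-70, Soy=-130
Best worst-case = 30 → Oats.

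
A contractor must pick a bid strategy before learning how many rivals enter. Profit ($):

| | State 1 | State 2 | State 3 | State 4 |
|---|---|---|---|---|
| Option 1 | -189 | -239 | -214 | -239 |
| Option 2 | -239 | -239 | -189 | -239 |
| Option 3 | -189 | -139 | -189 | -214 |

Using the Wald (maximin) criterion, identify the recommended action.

Row minima: Option 1=-239, Option 2=-239, Option 3=-214
Best worst-case = -214 → Option 3.

Option 3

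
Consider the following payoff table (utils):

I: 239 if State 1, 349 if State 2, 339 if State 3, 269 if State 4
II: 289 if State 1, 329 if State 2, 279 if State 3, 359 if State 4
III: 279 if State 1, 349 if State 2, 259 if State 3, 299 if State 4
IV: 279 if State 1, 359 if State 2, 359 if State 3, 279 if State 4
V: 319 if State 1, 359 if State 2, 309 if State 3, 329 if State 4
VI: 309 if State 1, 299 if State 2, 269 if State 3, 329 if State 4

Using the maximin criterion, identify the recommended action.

Row minima: I=239, II=279, III=259, IV=279, V=309, VI=269
Best worst-case = 309 → V.

V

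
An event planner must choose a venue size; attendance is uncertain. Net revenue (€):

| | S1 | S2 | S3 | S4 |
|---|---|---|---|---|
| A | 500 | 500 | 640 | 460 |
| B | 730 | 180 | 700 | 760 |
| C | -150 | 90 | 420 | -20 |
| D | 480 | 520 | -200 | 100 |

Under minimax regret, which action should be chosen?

A

Column bests: S1=730, S2=520, S3=700, S4=760.
A regrets: 230, 20, 60, 300 → max 300
B regrets: 0, 340, 0, 0 → max 340
C regrets: 880, 430, 280, 780 → max 880
D regrets: 250, 0, 900, 660 → max 900
Smallest max regret = 300 → A.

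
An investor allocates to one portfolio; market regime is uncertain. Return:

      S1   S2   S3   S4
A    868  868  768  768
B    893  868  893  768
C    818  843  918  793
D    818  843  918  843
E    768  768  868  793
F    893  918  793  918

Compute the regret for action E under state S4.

Best payoff under S4 is 918.
Regret = 918 − 793 = 125.

125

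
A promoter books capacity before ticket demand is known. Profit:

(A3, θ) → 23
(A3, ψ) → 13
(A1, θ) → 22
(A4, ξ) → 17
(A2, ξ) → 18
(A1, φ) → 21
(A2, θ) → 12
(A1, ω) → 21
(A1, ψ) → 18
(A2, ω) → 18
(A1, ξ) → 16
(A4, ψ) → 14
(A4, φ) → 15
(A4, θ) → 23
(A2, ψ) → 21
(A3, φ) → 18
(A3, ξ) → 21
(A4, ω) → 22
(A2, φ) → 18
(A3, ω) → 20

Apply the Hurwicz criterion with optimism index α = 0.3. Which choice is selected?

A1

A1: 0.3·22 + 0.7·16 = 17.8
A2: 0.3·21 + 0.7·12 = 14.7
A3: 0.3·23 + 0.7·13 = 16
A4: 0.3·23 + 0.7·14 = 16.7
Highest Hurwicz score = 17.8 → A1.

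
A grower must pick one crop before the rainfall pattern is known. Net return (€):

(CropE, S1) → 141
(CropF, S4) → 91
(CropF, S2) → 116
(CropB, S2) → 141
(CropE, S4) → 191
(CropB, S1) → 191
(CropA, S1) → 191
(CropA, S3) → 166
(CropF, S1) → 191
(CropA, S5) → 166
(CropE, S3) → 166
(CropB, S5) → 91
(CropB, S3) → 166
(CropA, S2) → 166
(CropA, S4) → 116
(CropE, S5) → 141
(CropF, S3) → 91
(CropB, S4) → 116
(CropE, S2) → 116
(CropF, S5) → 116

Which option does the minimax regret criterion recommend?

CropE

Column bests: S1=191, S2=166, S3=166, S4=191, S5=166.
CropE regrets: 50, 50, 0, 0, 25 → max 50
CropF regrets: 0, 50, 75, 100, 50 → max 100
CropA regrets: 0, 0, 0, 75, 0 → max 75
CropB regrets: 0, 25, 0, 75, 75 → max 75
Smallest max regret = 50 → CropE.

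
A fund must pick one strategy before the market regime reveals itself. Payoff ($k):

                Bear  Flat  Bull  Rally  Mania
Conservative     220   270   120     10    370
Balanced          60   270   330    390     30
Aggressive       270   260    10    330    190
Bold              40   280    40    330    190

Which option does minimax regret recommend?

Column bests: Bear=270, Flat=280, Bull=330, Rally=390, Mania=370.
Conservative regrets: 50, 10, 210, 380, 0 → max 380
Balanced regrets: 210, 10, 0, 0, 340 → max 340
Aggressive regrets: 0, 20, 320, 60, 180 → max 320
Bold regrets: 230, 0, 290, 60, 180 → max 290
Smallest max regret = 290 → Bold.

Bold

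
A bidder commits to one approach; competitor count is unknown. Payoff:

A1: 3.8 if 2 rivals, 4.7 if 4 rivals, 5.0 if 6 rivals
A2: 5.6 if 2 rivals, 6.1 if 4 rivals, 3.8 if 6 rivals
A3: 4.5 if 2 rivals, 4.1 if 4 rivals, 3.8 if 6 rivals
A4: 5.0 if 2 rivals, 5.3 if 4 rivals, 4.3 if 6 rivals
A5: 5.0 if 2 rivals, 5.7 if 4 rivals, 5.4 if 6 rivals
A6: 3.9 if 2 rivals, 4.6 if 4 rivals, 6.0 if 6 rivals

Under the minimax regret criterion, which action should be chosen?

A5

Column bests: 2 rivals=5.6, 4 rivals=6.1, 6 rivals=6.0.
A1 regrets: 1.8, 1.4, 1.0 → max 1.8
A2 regrets: 0.0, 0.0, 2.2 → max 2.2
A3 regrets: 1.1, 2.0, 2.2 → max 2.2
A4 regrets: 0.6, 0.8, 1.7 → max 1.7
A5 regrets: 0.6, 0.4, 0.6 → max 0.6
A6 regrets: 1.7, 1.5, 0.0 → max 1.7
Smallest max regret = 0.6 → A5.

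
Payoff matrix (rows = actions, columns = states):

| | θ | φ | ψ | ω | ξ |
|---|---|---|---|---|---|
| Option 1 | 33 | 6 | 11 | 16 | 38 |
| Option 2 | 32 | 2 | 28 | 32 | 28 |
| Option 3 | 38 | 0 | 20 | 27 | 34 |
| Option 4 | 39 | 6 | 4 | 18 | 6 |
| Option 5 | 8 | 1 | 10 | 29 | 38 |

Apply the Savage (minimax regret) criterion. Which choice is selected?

Option 3

Column bests: θ=39, φ=6, ψ=28, ω=32, ξ=38.
Option 1 regrets: 6, 0, 17, 16, 0 → max 17
Option 2 regrets: 7, 4, 0, 0, 10 → max 10
Option 3 regrets: 1, 6, 8, 5, 4 → max 8
Option 4 regrets: 0, 0, 24, 14, 32 → max 32
Option 5 regrets: 31, 5, 18, 3, 0 → max 31
Smallest max regret = 8 → Option 3.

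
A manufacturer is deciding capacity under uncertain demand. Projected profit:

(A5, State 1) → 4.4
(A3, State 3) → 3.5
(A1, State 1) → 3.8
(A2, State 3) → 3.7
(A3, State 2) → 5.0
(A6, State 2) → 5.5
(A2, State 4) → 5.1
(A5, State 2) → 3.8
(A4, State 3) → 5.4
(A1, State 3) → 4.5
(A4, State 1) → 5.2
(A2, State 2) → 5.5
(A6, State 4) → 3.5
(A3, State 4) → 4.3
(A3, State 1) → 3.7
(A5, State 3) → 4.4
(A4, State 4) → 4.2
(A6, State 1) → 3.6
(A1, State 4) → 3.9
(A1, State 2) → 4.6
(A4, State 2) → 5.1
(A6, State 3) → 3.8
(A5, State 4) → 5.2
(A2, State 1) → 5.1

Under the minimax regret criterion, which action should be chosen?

A4

Column bests: State 1=5.2, State 2=5.5, State 3=5.4, State 4=5.2.
A1 regrets: 1.4, 0.9, 0.9, 1.3 → max 1.4
A2 regrets: 0.1, 0.0, 1.7, 0.1 → max 1.7
A3 regrets: 1.5, 0.5, 1.9, 0.9 → max 1.9
A4 regrets: 0.0, 0.4, 0.0, 1.0 → max 1.0
A5 regrets: 0.8, 1.7, 1.0, 0.0 → max 1.7
A6 regrets: 1.6, 0.0, 1.6, 1.7 → max 1.7
Smallest max regret = 1.0 → A4.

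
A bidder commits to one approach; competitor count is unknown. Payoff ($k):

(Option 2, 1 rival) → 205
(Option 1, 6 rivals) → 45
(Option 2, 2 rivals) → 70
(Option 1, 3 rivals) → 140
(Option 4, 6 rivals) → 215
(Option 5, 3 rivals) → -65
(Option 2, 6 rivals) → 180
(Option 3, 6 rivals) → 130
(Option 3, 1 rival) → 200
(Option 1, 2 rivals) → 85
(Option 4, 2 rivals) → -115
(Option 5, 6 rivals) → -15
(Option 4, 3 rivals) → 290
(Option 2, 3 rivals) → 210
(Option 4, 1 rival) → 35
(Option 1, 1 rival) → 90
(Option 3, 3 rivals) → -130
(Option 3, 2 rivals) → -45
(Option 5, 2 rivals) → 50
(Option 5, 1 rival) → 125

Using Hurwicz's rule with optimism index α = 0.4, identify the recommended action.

Option 2

Option 1: 0.4·140 + 0.6·45 = 83
Option 2: 0.4·210 + 0.6·70 = 126
Option 3: 0.4·200 + 0.6·(-130) = 2
Option 4: 0.4·290 + 0.6·(-115) = 47
Option 5: 0.4·125 + 0.6·(-65) = 11
Highest Hurwicz score = 126 → Option 2.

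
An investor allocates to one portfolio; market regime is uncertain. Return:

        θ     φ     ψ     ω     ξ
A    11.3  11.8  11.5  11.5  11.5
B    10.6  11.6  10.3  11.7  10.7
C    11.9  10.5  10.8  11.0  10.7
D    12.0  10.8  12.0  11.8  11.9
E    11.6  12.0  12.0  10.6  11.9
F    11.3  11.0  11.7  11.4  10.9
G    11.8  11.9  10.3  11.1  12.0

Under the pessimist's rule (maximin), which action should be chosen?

Row minima: A=11.3, B=10.3, C=10.5, D=10.8, E=10.6, F=10.9, G=10.3
Best worst-case = 11.3 → A.

A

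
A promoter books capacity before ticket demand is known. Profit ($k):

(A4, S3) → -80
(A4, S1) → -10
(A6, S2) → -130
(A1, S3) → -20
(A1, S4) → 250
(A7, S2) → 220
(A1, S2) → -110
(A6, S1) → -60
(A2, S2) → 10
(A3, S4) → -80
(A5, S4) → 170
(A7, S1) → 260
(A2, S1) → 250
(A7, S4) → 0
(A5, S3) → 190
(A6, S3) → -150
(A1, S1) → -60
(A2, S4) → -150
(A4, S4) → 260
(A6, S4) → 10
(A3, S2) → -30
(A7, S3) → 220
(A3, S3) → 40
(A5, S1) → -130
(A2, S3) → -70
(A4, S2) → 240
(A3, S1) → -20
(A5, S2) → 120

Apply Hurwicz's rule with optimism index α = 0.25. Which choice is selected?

A1: 0.25·250 + 0.75·(-110) = -20
A2: 0.25·250 + 0.75·(-150) = -50
A3: 0.25·40 + 0.75·(-80) = -50
A4: 0.25·260 + 0.75·(-80) = 5
A5: 0.25·190 + 0.75·(-130) = -50
A6: 0.25·10 + 0.75·(-150) = -110
A7: 0.25·260 + 0.75·0 = 65
Highest Hurwicz score = 65 → A7.

A7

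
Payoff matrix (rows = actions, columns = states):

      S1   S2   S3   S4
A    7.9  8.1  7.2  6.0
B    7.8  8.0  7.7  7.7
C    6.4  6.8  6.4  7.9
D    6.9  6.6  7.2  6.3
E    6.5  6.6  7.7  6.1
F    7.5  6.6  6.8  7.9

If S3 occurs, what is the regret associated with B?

0.0

Best payoff under S3 is 7.7.
Regret = 7.7 − 7.7 = 0.0.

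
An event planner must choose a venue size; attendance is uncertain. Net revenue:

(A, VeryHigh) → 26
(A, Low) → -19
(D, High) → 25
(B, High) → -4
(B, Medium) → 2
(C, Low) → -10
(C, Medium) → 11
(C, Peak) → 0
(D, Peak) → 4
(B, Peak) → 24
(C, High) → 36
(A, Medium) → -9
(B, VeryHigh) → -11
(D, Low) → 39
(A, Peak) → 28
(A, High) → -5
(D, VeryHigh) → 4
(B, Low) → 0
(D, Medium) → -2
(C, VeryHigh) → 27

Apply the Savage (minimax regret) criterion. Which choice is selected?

Column bests: Low=39, Medium=11, High=36, VeryHigh=27, Peak=28.
A regrets: 58, 20, 41, 1, 0 → max 58
B regrets: 39, 9, 40, 38, 4 → max 40
C regrets: 49, 0, 0, 0, 28 → max 49
D regrets: 0, 13, 11, 23, 24 → max 24
Smallest max regret = 24 → D.

D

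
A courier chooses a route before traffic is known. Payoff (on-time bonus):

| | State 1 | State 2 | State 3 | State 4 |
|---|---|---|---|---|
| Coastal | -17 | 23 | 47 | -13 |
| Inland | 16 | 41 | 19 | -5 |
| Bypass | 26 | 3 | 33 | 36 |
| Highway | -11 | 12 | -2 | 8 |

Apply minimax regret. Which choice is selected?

Bypass

Column bests: State 1=26, State 2=41, State 3=47, State 4=36.
Coastal regrets: 43, 18, 0, 49 → max 49
Inland regrets: 10, 0, 28, 41 → max 41
Bypass regrets: 0, 38, 14, 0 → max 38
Highway regrets: 37, 29, 49, 28 → max 49
Smallest max regret = 38 → Bypass.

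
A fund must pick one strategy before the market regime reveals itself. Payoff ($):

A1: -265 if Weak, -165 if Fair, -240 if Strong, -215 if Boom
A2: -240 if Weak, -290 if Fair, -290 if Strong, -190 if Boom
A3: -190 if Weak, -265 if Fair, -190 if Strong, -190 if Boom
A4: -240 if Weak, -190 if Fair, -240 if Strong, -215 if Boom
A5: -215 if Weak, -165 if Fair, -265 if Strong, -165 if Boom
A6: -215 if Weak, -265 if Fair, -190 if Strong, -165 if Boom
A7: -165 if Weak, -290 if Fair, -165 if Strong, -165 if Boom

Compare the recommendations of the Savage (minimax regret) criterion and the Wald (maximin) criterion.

minimax regret → A4; maximin → A4 (agree)

Column bests: Weak=-165, Fair=-165, Strong=-165, Boom=-165.
A1 regrets: 100, 0, 75, 50 → max 100
A2 regrets: 75, 125, 125, 25 → max 125
A3 regrets: 25, 100, 25, 25 → max 100
A4 regrets: 75, 25, 75, 50 → max 75
A5 regrets: 50, 0, 100, 0 → max 100
A6 regrets: 50, 100, 25, 0 → max 100
A7 regrets: 0, 125, 0, 0 → max 125
Smallest max regret = 75 → A4.
Row minima: A1=-265, A2=-290, A3=-265, A4=-240, A5=-265, A6=-265, A7=-290
Best worst-case = -240 → A4.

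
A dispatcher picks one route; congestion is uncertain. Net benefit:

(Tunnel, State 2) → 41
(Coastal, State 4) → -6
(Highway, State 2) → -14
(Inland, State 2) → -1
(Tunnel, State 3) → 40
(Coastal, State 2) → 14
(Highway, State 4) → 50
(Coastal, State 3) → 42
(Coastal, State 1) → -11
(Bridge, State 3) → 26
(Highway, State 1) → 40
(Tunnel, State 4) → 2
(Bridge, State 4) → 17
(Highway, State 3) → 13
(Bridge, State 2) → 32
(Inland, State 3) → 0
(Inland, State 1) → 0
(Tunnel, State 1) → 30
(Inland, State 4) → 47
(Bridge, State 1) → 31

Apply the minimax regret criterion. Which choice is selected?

Column bests: State 1=40, State 2=41, State 3=42, State 4=50.
Tunnel regrets: 10, 0, 2, 48 → max 48
Coastal regrets: 51, 27, 0, 56 → max 56
Highway regrets: 0, 55, 29, 0 → max 55
Bridge regrets: 9, 9, 16, 33 → max 33
Inland regrets: 40, 42, 42, 3 → max 42
Smallest max regret = 33 → Bridge.

Bridge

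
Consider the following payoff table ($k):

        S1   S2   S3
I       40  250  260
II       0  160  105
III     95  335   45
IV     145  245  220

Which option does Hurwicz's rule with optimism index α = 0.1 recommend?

I: 0.1·260 + 0.9·40 = 62
II: 0.1·160 + 0.9·0 = 16
III: 0.1·335 + 0.9·45 = 74
IV: 0.1·245 + 0.9·145 = 155
Highest Hurwicz score = 155 → IV.

IV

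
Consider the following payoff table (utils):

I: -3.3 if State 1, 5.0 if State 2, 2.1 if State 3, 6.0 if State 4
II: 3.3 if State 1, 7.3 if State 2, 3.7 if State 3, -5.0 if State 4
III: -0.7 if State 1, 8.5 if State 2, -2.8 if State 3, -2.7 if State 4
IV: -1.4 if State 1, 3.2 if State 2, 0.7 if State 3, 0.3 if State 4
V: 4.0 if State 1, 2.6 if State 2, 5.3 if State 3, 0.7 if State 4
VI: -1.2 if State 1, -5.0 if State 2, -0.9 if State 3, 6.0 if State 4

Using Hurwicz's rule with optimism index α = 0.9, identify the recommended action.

III

I: 0.9·6.0 + 0.1·(-3.3) = 5.07
II: 0.9·7.3 + 0.1·(-5.0) = 6.07
III: 0.9·8.5 + 0.1·(-2.8) = 7.37
IV: 0.9·3.2 + 0.1·(-1.4) = 2.74
V: 0.9·5.3 + 0.1·0.7 = 4.84
VI: 0.9·6.0 + 0.1·(-5.0) = 4.9
Highest Hurwicz score = 7.37 → III.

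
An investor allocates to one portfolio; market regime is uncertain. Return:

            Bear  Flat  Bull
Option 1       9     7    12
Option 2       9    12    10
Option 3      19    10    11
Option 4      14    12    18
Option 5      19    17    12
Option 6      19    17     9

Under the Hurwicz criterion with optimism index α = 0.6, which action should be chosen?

Option 1: 0.6·12 + 0.4·7 = 10
Option 2: 0.6·12 + 0.4·9 = 10.8
Option 3: 0.6·19 + 0.4·10 = 15.4
Option 4: 0.6·18 + 0.4·12 = 15.6
Option 5: 0.6·19 + 0.4·12 = 16.2
Option 6: 0.6·19 + 0.4·9 = 15
Highest Hurwicz score = 16.2 → Option 5.

Option 5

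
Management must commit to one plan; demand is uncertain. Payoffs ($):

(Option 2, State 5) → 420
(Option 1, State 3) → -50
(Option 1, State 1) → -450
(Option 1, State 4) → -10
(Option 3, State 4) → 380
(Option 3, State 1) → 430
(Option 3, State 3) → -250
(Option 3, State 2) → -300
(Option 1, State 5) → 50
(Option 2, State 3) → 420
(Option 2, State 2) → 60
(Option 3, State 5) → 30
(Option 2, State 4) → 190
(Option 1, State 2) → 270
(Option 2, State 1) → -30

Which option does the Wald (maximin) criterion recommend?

Option 2

Row minima: Option 1=-450, Option 2=-30, Option 3=-300
Best worst-case = -30 → Option 2.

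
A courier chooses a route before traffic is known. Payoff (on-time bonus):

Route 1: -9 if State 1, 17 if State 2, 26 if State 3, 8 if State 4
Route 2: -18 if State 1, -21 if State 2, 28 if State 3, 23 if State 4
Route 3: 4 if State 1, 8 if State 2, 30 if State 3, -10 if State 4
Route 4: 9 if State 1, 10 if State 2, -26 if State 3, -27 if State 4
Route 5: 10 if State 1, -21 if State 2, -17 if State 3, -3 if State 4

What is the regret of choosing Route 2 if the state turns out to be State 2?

38

Best payoff under State 2 is 17.
Regret = 17 − (-21) = 38.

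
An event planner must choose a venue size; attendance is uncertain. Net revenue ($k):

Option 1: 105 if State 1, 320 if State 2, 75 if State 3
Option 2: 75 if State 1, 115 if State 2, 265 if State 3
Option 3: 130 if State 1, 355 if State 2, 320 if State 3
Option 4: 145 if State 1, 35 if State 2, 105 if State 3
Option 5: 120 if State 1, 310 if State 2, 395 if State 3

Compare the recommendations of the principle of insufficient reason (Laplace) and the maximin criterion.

Row averages: Option 1=500/3, Option 2=455/3, Option 3=805/3, Option 4=95, Option 5=275
Highest average = 275 → Option 5.
Row minima: Option 1=75, Option 2=75, Option 3=130, Option 4=35, Option 5=120
Best worst-case = 130 → Option 3.

laplace → Option 5; maximin → Option 3 (disagree)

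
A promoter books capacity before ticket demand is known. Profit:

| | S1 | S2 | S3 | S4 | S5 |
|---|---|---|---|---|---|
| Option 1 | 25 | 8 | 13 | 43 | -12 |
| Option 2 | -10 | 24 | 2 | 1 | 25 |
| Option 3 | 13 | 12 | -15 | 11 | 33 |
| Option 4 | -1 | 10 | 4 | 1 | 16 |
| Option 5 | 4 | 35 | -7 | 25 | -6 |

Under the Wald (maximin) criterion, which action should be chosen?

Option 4

Row minima: Option 1=-12, Option 2=-10, Option 3=-15, Option 4=-1, Option 5=-7
Best worst-case = -1 → Option 4.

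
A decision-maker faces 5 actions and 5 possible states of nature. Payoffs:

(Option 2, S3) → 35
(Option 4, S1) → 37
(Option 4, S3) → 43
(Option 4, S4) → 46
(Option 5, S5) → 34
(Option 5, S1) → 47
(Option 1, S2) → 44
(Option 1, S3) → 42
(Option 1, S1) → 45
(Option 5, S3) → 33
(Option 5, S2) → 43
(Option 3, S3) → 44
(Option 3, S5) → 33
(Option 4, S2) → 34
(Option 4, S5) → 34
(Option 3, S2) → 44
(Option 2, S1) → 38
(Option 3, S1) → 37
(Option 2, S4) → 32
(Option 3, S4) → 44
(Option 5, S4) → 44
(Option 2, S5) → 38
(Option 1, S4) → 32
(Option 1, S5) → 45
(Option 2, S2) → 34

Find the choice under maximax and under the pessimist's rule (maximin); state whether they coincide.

Row maxima: Option 1=45, Option 2=38, Option 3=44, Option 4=46, Option 5=47
Best best-case = 47 → Option 5.
Row minima: Option 1=32, Option 2=32, Option 3=33, Option 4=34, Option 5=33
Best worst-case = 34 → Option 4.

maximax → Option 5; maximin → Option 4 (disagree)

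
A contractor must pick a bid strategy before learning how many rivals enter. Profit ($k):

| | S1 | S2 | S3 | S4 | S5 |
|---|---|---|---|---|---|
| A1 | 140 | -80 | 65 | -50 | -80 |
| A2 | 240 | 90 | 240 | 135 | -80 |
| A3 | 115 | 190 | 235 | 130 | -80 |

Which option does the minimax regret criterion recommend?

A2

Column bests: S1=240, S2=190, S3=240, S4=135, S5=-80.
A1 regrets: 100, 270, 175, 185, 0 → max 270
A2 regrets: 0, 100, 0, 0, 0 → max 100
A3 regrets: 125, 0, 5, 5, 0 → max 125
Smallest max regret = 100 → A2.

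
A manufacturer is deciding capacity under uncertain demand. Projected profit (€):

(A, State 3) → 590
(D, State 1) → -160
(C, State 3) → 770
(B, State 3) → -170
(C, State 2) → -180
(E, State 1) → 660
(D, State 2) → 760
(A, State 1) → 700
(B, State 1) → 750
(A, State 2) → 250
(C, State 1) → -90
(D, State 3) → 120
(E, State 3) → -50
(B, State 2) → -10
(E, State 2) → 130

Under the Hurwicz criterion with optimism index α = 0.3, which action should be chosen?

A: 0.3·700 + 0.7·250 = 385
B: 0.3·750 + 0.7·(-170) = 106
C: 0.3·770 + 0.7·(-180) = 105
D: 0.3·760 + 0.7·(-160) = 116
E: 0.3·660 + 0.7·(-50) = 163
Highest Hurwicz score = 385 → A.

A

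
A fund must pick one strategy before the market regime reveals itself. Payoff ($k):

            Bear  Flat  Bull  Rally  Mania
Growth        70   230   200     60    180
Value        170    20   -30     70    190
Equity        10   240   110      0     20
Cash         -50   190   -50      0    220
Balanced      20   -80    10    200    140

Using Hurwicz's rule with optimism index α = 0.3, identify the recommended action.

Growth: 0.3·230 + 0.7·60 = 111
Value: 0.3·190 + 0.7·(-30) = 36
Equity: 0.3·240 + 0.7·0 = 72
Cash: 0.3·220 + 0.7·(-50) = 31
Balanced: 0.3·200 + 0.7·(-80) = 4
Highest Hurwicz score = 111 → Growth.

Growth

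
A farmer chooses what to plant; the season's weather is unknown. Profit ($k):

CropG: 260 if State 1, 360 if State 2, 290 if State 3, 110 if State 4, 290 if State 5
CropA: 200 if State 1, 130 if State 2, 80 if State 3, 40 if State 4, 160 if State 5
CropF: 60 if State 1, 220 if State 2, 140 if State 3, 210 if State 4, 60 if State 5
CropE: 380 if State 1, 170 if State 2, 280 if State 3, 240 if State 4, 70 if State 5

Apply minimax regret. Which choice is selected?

CropG

Column bests: State 1=380, State 2=360, State 3=290, State 4=240, State 5=290.
CropG regrets: 120, 0, 0, 130, 0 → max 130
CropA regrets: 180, 230, 210, 200, 130 → max 230
CropF regrets: 320, 140, 150, 30, 230 → max 320
CropE regrets: 0, 190, 10, 0, 220 → max 220
Smallest max regret = 130 → CropG.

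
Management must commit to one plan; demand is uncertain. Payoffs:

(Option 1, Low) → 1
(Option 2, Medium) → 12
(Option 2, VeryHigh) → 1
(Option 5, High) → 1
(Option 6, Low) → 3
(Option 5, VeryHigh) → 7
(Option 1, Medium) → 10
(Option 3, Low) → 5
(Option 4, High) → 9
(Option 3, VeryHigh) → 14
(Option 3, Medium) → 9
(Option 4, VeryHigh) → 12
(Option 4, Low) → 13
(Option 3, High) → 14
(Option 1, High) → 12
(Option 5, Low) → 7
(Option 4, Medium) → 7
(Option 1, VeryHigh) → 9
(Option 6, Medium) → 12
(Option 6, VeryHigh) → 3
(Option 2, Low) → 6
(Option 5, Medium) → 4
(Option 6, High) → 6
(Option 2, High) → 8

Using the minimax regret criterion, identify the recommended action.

Column bests: Low=13, Medium=12, High=14, VeryHigh=14.
Option 1 regrets: 12, 2, 2, 5 → max 12
Option 2 regrets: 7, 0, 6, 13 → max 13
Option 3 regrets: 8, 3, 0, 0 → max 8
Option 4 regrets: 0, 5, 5, 2 → max 5
Option 5 regrets: 6, 8, 13, 7 → max 13
Option 6 regrets: 10, 0, 8, 11 → max 11
Smallest max regret = 5 → Option 4.

Option 4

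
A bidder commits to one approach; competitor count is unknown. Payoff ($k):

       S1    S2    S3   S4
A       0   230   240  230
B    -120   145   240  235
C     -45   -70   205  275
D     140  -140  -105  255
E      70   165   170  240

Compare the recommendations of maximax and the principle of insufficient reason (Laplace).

maximax → C; laplace → A (disagree)

Row maxima: A=240, B=240, C=275, D=255, E=240
Best best-case = 275 → C.
Row averages: A=175, B=125, C=91.25, D=37.5, E=161.25
Highest average = 175 → A.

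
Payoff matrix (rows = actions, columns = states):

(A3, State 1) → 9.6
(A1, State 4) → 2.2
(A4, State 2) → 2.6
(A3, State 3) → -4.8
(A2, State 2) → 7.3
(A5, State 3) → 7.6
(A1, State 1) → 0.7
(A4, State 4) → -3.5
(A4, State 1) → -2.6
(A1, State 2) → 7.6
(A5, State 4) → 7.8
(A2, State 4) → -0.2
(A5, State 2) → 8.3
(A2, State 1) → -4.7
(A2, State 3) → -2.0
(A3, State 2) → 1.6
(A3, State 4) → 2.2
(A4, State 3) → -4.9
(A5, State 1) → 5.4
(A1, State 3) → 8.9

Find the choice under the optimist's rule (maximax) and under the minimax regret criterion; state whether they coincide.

maximax → A3; minimax regret → A5 (disagree)

Row maxima: A1=8.9, A2=7.3, A3=9.6, A4=2.6, A5=8.3
Best best-case = 9.6 → A3.
Column bests: State 1=9.6, State 2=8.3, State 3=8.9, State 4=7.8.
A1 regrets: 8.9, 0.7, 0.0, 5.6 → max 8.9
A2 regrets: 14.3, 1.0, 10.9, 8.0 → max 14.3
A3 regrets: 0.0, 6.7, 13.7, 5.6 → max 13.7
A4 regrets: 12.2, 5.7, 13.8, 11.3 → max 13.8
A5 regrets: 4.2, 0.0, 1.3, 0.0 → max 4.2
Smallest max regret = 4.2 → A5.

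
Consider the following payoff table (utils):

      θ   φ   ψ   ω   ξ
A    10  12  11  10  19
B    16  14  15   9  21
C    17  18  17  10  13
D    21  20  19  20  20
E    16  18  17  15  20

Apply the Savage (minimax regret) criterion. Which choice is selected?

Column bests: θ=21, φ=20, ψ=19, ω=20, ξ=21.
A regrets: 11, 8, 8, 10, 2 → max 11
B regrets: 5, 6, 4, 11, 0 → max 11
C regrets: 4, 2, 2, 10, 8 → max 10
D regrets: 0, 0, 0, 0, 1 → max 1
E regrets: 5, 2, 2, 5, 1 → max 5
Smallest max regret = 1 → D.

D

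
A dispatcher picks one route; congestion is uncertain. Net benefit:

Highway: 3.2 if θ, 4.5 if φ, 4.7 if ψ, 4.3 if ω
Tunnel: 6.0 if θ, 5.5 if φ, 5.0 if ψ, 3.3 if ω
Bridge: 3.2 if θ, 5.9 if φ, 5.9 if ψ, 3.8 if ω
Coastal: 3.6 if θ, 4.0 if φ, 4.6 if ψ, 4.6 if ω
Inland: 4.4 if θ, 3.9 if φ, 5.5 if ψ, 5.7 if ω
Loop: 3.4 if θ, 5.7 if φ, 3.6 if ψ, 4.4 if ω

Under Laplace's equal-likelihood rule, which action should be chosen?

Row averages: Highway=4.175, Tunnel=4.95, Bridge=4.7, Coastal=4.2, Inland=4.875, Loop=4.275
Highest average = 4.95 → Tunnel.

Tunnel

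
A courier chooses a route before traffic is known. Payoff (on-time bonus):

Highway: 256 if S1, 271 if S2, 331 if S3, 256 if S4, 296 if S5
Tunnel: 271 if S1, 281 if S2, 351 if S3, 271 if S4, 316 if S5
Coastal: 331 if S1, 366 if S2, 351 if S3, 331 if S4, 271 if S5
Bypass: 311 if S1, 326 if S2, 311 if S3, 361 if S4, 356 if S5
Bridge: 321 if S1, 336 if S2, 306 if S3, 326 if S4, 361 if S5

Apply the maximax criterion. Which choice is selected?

Row maxima: Highway=331, Tunnel=351, Coastal=366, Bypass=361, Bridge=361
Best best-case = 366 → Coastal.

Coastal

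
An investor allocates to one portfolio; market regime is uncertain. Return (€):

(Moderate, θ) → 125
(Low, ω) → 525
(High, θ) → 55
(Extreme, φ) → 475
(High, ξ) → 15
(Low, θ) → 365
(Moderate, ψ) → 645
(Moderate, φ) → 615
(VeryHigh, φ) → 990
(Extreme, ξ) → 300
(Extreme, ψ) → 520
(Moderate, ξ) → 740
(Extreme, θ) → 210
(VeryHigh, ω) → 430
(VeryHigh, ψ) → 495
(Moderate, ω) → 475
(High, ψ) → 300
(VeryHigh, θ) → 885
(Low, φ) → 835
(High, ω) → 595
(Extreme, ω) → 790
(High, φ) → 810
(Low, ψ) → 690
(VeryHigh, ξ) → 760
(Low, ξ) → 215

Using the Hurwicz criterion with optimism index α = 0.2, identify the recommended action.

VeryHigh

Low: 0.2·835 + 0.8·215 = 339
Moderate: 0.2·740 + 0.8·125 = 248
High: 0.2·810 + 0.8·15 = 174
VeryHigh: 0.2·990 + 0.8·430 = 542
Extreme: 0.2·790 + 0.8·210 = 326
Highest Hurwicz score = 542 → VeryHigh.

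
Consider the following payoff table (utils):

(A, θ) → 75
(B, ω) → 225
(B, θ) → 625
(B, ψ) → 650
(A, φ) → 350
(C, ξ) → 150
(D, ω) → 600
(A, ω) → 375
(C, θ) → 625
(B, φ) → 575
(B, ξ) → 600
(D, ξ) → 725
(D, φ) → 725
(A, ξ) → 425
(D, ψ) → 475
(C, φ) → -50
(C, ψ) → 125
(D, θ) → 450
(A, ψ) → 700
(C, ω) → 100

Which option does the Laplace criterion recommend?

Row averages: A=385, B=535, C=190, D=595
Highest average = 595 → D.

D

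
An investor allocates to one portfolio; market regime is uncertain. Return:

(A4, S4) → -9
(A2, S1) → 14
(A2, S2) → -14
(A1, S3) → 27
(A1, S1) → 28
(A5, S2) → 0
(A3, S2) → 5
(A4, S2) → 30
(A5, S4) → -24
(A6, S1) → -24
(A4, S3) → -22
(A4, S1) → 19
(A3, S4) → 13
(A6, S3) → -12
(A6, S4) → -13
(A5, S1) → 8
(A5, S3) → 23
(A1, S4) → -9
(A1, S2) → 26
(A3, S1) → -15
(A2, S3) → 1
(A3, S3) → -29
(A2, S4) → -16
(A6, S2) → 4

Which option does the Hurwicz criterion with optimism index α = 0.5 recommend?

A1

A1: 0.5·28 + 0.5·(-9) = 9.5
A2: 0.5·14 + 0.5·(-16) = -1
A3: 0.5·13 + 0.5·(-29) = -8
A4: 0.5·30 + 0.5·(-22) = 4
A5: 0.5·23 + 0.5·(-24) = -0.5
A6: 0.5·4 + 0.5·(-24) = -10
Highest Hurwicz score = 9.5 → A1.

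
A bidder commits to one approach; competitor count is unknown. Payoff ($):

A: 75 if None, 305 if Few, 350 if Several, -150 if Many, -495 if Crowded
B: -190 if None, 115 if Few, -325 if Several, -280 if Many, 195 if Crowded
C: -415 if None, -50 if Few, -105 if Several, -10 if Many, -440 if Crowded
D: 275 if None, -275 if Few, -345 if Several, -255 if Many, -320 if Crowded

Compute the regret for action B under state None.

465

Best payoff under None is 275.
Regret = 275 − (-190) = 465.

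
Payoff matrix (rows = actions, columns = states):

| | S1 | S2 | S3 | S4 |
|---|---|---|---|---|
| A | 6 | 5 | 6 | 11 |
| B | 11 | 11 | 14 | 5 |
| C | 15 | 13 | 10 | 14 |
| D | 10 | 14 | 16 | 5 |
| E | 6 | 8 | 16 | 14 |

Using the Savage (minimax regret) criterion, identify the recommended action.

C

Column bests: S1=15, S2=14, S3=16, S4=14.
A regrets: 9, 9, 10, 3 → max 10
B regrets: 4, 3, 2, 9 → max 9
C regrets: 0, 1, 6, 0 → max 6
D regrets: 5, 0, 0, 9 → max 9
E regrets: 9, 6, 0, 0 → max 9
Smallest max regret = 6 → C.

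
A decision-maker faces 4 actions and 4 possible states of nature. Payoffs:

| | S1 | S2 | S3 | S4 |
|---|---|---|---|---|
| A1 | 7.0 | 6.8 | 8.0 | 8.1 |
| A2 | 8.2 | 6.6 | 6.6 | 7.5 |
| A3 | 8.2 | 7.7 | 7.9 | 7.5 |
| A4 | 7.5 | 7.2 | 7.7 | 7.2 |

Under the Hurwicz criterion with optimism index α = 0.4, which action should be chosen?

A3

A1: 0.4·8.1 + 0.6·6.8 = 7.32
A2: 0.4·8.2 + 0.6·6.6 = 7.24
A3: 0.4·8.2 + 0.6·7.5 = 7.78
A4: 0.4·7.7 + 0.6·7.2 = 7.4
Highest Hurwicz score = 7.78 → A3.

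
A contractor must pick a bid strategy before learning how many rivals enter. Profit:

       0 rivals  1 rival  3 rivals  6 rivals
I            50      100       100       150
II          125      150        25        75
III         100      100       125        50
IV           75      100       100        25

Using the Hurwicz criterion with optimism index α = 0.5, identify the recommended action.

I

I: 0.5·150 + 0.5·50 = 100
II: 0.5·150 + 0.5·25 = 87.5
III: 0.5·125 + 0.5·50 = 87.5
IV: 0.5·100 + 0.5·25 = 62.5
Highest Hurwicz score = 100 → I.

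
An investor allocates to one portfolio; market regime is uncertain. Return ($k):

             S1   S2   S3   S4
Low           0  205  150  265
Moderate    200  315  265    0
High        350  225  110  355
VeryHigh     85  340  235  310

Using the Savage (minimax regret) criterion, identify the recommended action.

High

Column bests: S1=350, S2=340, S3=265, S4=355.
Low regrets: 350, 135, 115, 90 → max 350
Moderate regrets: 150, 25, 0, 355 → max 355
High regrets: 0, 115, 155, 0 → max 155
VeryHigh regrets: 265, 0, 30, 45 → max 265
Smallest max regret = 155 → High.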